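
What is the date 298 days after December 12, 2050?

October 6, 2051

Dec has 31 days: +20 → Jan 1, 2051 (278 left).
Jan has 31 days: +31 → Feb 1, 2051 (247 left).
Feb has 28 days: +28 → Mar 1, 2051 (219 left).
Mar has 31 days: +31 → Apr 1, 2051 (188 left).
Apr has 30 days: +30 → May 1, 2051 (158 left).
May has 31 days: +31 → Jun 1, 2051 (127 left).
Jun has 30 days: +30 → Jul 1, 2051 (97 left).
Jul has 31 days: +31 → Aug 1, 2051 (66 left).
Aug has 31 days: +31 → Sep 1, 2051 (35 left).
Sep has 30 days: +30 → Oct 1, 2051 (5 left).
+5 → Oct 6, 2051.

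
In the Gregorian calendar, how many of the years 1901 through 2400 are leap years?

122

Multiples of 4 in [1901,2400]: 125.
Of those, multiples of 100: 5 (not leap unless ÷400).
Multiples of 400: 2.
Leap years = 125 − 5 + 2 = 122.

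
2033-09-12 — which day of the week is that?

Doomsday rule: the anchor day for the 2000s is Tuesday. For year 33: 33÷12 = 2 r 9, and 9÷4 = 2, so 2+9+2 = 13.
Tuesday + 13 ≡ Monday — that's 2033's doomsday.
In September the doomsday date is Sep 5.
Sep 12 is 7 days after Sep 5; 7 mod 7 = 0, so Monday + 0 = Monday.

Monday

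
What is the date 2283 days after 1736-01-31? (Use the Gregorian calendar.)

May 2, 1742

+366 (one year; includes Feb 29, 1736) → Jan 31, 1737 (1917 left).
+365 (one year) → Jan 31, 1738 (1552 left).
+365 (one year) → Jan 31, 1739 (1187 left).
+365 (one year) → Jan 31, 1740 (822 left).
+366 (one year; includes Feb 29, 1740) → Jan 31, 1741 (456 left).
+365 (one year) → Jan 31, 1742 (91 left).
Jan has 31 days: +1 → Feb 1, 1742 (90 left).
Feb has 28 days: +28 → Mar 1, 1742 (62 left).
Mar has 31 days: +31 → Apr 1, 1742 (31 left).
Apr has 30 days: +30 → May 1, 1742 (1 left).
+1 → May 2, 1742.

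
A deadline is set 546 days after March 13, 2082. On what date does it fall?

September 10, 2083

+365 (one year) → Mar 13, 2083 (181 left).
Mar has 31 days: +19 → Apr 1, 2083 (162 left).
Apr has 30 days: +30 → May 1, 2083 (132 left).
May has 31 days: +31 → Jun 1, 2083 (101 left).
Jun has 30 days: +30 → Jul 1, 2083 (71 left).
Jul has 31 days: +31 → Aug 1, 2083 (40 left).
Aug has 31 days: +31 → Sep 1, 2083 (9 left).
+9 → Sep 10, 2083.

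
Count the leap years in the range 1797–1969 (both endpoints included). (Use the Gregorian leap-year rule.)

Multiples of 4 in [1797,1969]: 43.
Of those, multiples of 100: 2 (not leap unless ÷400).
Multiples of 400: 0.
Leap years = 43 − 2 + 0 = 41.

41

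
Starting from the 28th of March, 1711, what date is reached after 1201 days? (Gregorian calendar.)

+366 (one year; includes Feb 29, 1712) → Mar 28, 1712 (835 left).
+365 (one year) → Mar 28, 1713 (470 left).
+365 (one year) → Mar 28, 1714 (105 left).
Mar has 31 days: +4 → Apr 1, 1714 (101 left).
Apr has 30 days: +30 → May 1, 1714 (71 left).
May has 31 days: +31 → Jun 1, 1714 (40 left).
Jun has 30 days: +30 → Jul 1, 1714 (10 left).
+10 → Jul 11, 1714.

July 11, 1714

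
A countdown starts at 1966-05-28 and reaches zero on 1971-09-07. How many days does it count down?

1928

May 28, 1966 → May 28, 1967: 365 days.
May 28, 1967 → May 28, 1968: 366 days (Feb 29, 1968 is in that span).
May 28, 1968 → May 28, 1969: 365 days.
May 28, 1969 → May 28, 1970: 365 days.
May 28, 1970 → May 28, 1971: 365 days.
May 28, 1971 → Jun 28, 1971: 31 days (May has 31).
Jun 28, 1971 → Jul 28, 1971: 30 days (June has 30).
Jul 28, 1971 → Aug 28, 1971: 31 days (July has 31).
Aug 28, 1971 → Sep 7, 1971: 10 days.
Total: 1928 days.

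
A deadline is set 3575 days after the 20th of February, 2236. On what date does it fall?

December 4, 2245

+366 (one year; includes Feb 29, 2236) → Feb 20, 2237 (3209 left).
+365 (one year) → Feb 20, 2238 (2844 left).
+365 (one year) → Feb 20, 2239 (2479 left).
+365 (one year) → Feb 20, 2240 (2114 left).
+366 (one year; includes Feb 29, 2240) → Feb 20, 2241 (1748 left).
+365 (one year) → Feb 20, 2242 (1383 left).
+365 (one year) → Feb 20, 2243 (1018 left).
+365 (one year) → Feb 20, 2244 (653 left).
+366 (one year; includes Feb 29, 2244) → Feb 20, 2245 (287 left).
Feb has 28 days: +9 → Mar 1, 2245 (278 left).
Mar has 31 days: +31 → Apr 1, 2245 (247 left).
Apr has 30 days: +30 → May 1, 2245 (217 left).
May has 31 days: +31 → Jun 1, 2245 (186 left).
Jun has 30 days: +30 → Jul 1, 2245 (156 left).
Jul has 31 days: +31 → Aug 1, 2245 (125 left).
Aug has 31 days: +31 → Sep 1, 2245 (94 left).
Sep has 30 days: +30 → Oct 1, 2245 (64 left).
Oct has 31 days: +31 → Nov 1, 2245 (33 left).
Nov has 30 days: +30 → Dec 1, 2245 (3 left).
+3 → Dec 4, 2245.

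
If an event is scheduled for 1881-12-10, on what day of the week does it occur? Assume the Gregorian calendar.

Doomsday rule: the anchor day for the 1800s is Friday. For year 81: 81÷12 = 6 r 9, and 9÷4 = 2, so 6+9+2 = 17.
Friday + 17 ≡ Monday — that's 1881's doomsday.
In December the doomsday date is Dec 12.
Dec 10 is 2 days before Dec 12; 2 mod 7 = 2, so Monday − 2 = Saturday.

Saturday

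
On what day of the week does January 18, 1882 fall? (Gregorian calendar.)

Doomsday rule: the anchor day for the 1800s is Friday. For year 82: 82÷12 = 6 r 10, and 10÷4 = 2, so 6+10+2 = 18.
Friday + 18 ≡ Tuesday — that's 1882's doomsday.
In January the doomsday date is Jan 3 (1882 is not a leap year).
Jan 18 is 15 days after Jan 3; 15 mod 7 = 1, so Tuesday + 1 = Wednesday.

Wednesday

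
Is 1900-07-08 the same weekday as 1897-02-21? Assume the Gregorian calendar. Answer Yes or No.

From Feb 21, 1897 to Jul 8, 1900 is 1232 days.
1232 mod 7 = 0, so they are the same weekday.
(Feb 21, 1897 is a Sunday; Jul 8, 1900 is a Sunday.)

Yes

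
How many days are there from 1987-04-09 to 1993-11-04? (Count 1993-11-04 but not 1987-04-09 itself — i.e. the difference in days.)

2401

Apr 9, 1987 → Apr 9, 1988: 366 days (Feb 29, 1988 is in that span).
Apr 9, 1988 → Apr 9, 1989: 365 days.
Apr 9, 1989 → Apr 9, 1990: 365 days.
Apr 9, 1990 → Apr 9, 1991: 365 days.
Apr 9, 1991 → Apr 9, 1992: 366 days (Feb 29, 1992 is in that span).
Apr 9, 1992 → Apr 9, 1993: 365 days.
Apr 9, 1993 → May 9, 1993: 30 days (April has 30).
May 9, 1993 → Jun 9, 1993: 31 days (May has 31).
Jun 9, 1993 → Jul 9, 1993: 30 days (June has 30).
Jul 9, 1993 → Aug 9, 1993: 31 days (July has 31).
Aug 9, 1993 → Sep 9, 1993: 31 days (August has 31).
Sep 9, 1993 → Oct 9, 1993: 30 days (September has 30).
Oct 9, 1993 → Nov 4, 1993: 26 days.
Total: 2401 days.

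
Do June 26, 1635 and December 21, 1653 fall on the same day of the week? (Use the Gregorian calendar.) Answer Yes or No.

From Jun 26, 1635 to Dec 21, 1653 is 6753 days.
6753 mod 7 = 5, so they are different weekdays.
(Jun 26, 1635 is a Tuesday; Dec 21, 1653 is a Sunday.)

No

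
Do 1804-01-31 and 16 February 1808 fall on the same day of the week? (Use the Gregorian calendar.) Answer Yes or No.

From Jan 31, 1804 to Feb 16, 1808 is 1477 days.
1477 mod 7 = 0, so they are the same weekday.
(Jan 31, 1804 is a Tuesday; Feb 16, 1808 is a Tuesday.)

Yes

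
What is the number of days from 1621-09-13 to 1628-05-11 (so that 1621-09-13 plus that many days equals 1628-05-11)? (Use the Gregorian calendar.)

2432

Sep 13, 1621 → Sep 13, 1622: 365 days.
Sep 13, 1622 → Sep 13, 1623: 365 days.
Sep 13, 1623 → Sep 13, 1624: 366 days (Feb 29, 1624 is in that span).
Sep 13, 1624 → Sep 13, 1625: 365 days.
Sep 13, 1625 → Sep 13, 1626: 365 days.
Sep 13, 1626 → Sep 13, 1627: 365 days.
Sep 13, 1627 → Oct 13, 1627: 30 days (September has 30).
Oct 13, 1627 → Nov 13, 1627: 31 days (October has 31).
Nov 13, 1627 → Dec 13, 1627: 30 days (November has 30).
Dec 13, 1627 → Jan 13, 1628: 31 days (December has 31).
Jan 13, 1628 → Feb 13, 1628: 31 days (January has 31).
Feb 13, 1628 → Mar 13, 1628: 29 days (February has 29).
Mar 13, 1628 → Apr 13, 1628: 31 days (March has 31).
Apr 13, 1628 → May 11, 1628: 28 days.
Total: 2432 days.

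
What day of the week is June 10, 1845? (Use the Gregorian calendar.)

Doomsday rule: the anchor day for the 1800s is Friday. For year 45: 45÷12 = 3 r 9, and 9÷4 = 2, so 3+9+2 = 14.
Friday + 14 ≡ Friday — that's 1845's doomsday.
In June the doomsday date is Jun 6.
Jun 10 is 4 days after Jun 6; 4 mod 7 = 4, so Friday + 4 = Tuesday.

Tuesday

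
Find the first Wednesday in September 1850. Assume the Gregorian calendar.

September 1, 1850 is a Sunday.
The first Wednesday is therefore September 4 (3 days later).

September 4, 1850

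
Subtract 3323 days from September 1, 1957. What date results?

−365 (one year) → Sep 1, 1956 (2958 left).
−366 (one year; includes Feb 29, 1956) → Sep 1, 1955 (2592 left).
−365 (one year) → Sep 1, 1954 (2227 left).
−365 (one year) → Sep 1, 1953 (1862 left).
−365 (one year) → Sep 1, 1952 (1497 left).
−366 (one year; includes Feb 29, 1952) → Sep 1, 1951 (1131 left).
−365 (one year) → Sep 1, 1950 (766 left).
−365 (one year) → Sep 1, 1949 (401 left).
−365 (one year) → Sep 1, 1948 (36 left).
−1 → Aug 31, 1948 (end of Aug, 31 days; 35 left).
−31 → Jul 31, 1948 (end of Jul, 31 days; 4 left).
−4 → Jul 27, 1948.

July 27, 1948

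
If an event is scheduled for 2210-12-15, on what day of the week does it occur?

Saturday

Doomsday rule: the anchor day for the 2200s is Friday. For year 10: 10÷12 = 0 r 10, and 10÷4 = 2, so 0+10+2 = 12.
Friday + 12 ≡ Wednesday — that's 2210's doomsday.
In December the doomsday date is Dec 12.
Dec 15 is 3 days after Dec 12; 3 mod 7 = 3, so Wednesday + 3 = Saturday.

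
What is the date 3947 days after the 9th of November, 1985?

August 30, 1996

+365 (one year) → Nov 9, 1986 (3582 left).
+365 (one year) → Nov 9, 1987 (3217 left).
+366 (one year; includes Feb 29, 1988) → Nov 9, 1988 (2851 left).
+365 (one year) → Nov 9, 1989 (2486 left).
+365 (one year) → Nov 9, 1990 (2121 left).
+365 (one year) → Nov 9, 1991 (1756 left).
+366 (one year; includes Feb 29, 1992) → Nov 9, 1992 (1390 left).
+365 (one year) → Nov 9, 1993 (1025 left).
+365 (one year) → Nov 9, 1994 (660 left).
+365 (one year) → Nov 9, 1995 (295 left).
Nov has 30 days: +22 → Dec 1, 1995 (273 left).
Dec has 31 days: +31 → Jan 1, 1996 (242 left).
Jan has 31 days: +31 → Feb 1, 1996 (211 left).
Feb has 29 days: +29 → Mar 1, 1996 (182 left).
Mar has 31 days: +31 → Apr 1, 1996 (151 left).
Apr has 30 days: +30 → May 1, 1996 (121 left).
May has 31 days: +31 → Jun 1, 1996 (90 left).
Jun has 30 days: +30 → Jul 1, 1996 (60 left).
Jul has 31 days: +31 → Aug 1, 1996 (29 left).
+29 → Aug 30, 1996.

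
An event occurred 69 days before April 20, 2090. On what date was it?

February 10, 2090

−20 → Mar 31, 2090 (end of Mar, 31 days; 49 left).
−31 → Feb 28, 2090 (end of Feb, 28 days; 18 left).
−18 → Feb 10, 2090.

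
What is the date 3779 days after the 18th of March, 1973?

+365 (one year) → Mar 18, 1974 (3414 left).
+365 (one year) → Mar 18, 1975 (3049 left).
+366 (one year; includes Feb 29, 1976) → Mar 18, 1976 (2683 left).
+365 (one year) → Mar 18, 1977 (2318 left).
+365 (one year) → Mar 18, 1978 (1953 left).
+365 (one year) → Mar 18, 1979 (1588 left).
+366 (one year; includes Feb 29, 1980) → Mar 18, 1980 (1222 left).
+365 (one year) → Mar 18, 1981 (857 left).
+365 (one year) → Mar 18, 1982 (492 left).
+365 (one year) → Mar 18, 1983 (127 left).
Mar has 31 days: +14 → Apr 1, 1983 (113 left).
Apr has 30 days: +30 → May 1, 1983 (83 left).
May has 31 days: +31 → Jun 1, 1983 (52 left).
Jun has 30 days: +30 → Jul 1, 1983 (22 left).
+22 → Jul 23, 1983.

July 23, 1983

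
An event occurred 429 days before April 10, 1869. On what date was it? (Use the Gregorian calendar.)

February 6, 1868

−365 (one year) → Apr 10, 1868 (64 left).
−10 → Mar 31, 1868 (end of Mar, 31 days; 54 left).
−31 → Feb 29, 1868 (end of Feb, 29 days; 23 left).
−23 → Feb 6, 1868.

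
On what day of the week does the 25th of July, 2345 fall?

Doomsday rule: the anchor day for the 2300s is Wednesday. For year 45: 45÷12 = 3 r 9, and 9÷4 = 2, so 3+9+2 = 14.
Wednesday + 14 ≡ Wednesday — that's 2345's doomsday.
In July the doomsday date is Jul 11.
Jul 25 is 14 days after Jul 11; 14 mod 7 = 0, so Wednesday + 0 = Wednesday.

Wednesday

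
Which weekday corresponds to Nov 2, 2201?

January 1, 2201 is a Thursday.
Jan 1, 2201 → Feb 1, 2201: 31 days (January has 31).
Feb 1, 2201 → Mar 1, 2201: 28 days (February has 28).
Mar 1, 2201 → Apr 1, 2201: 31 days (March has 31).
Apr 1, 2201 → May 1, 2201: 30 days (April has 30).
May 1, 2201 → Jun 1, 2201: 31 days (May has 31).
Jun 1, 2201 → Jul 1, 2201: 30 days (June has 30).
Jul 1, 2201 → Aug 1, 2201: 31 days (July has 31).
Aug 1, 2201 → Sep 1, 2201: 31 days (August has 31).
Sep 1, 2201 → Oct 1, 2201: 30 days (September has 30).
Oct 1, 2201 → Nov 1, 2201: 31 days (October has 31).
Nov 1, 2201 → Nov 2, 2201: 1 days.
Total: 305 days.
305 mod 7 = 4, so Thursday + 4 = Monday.

Monday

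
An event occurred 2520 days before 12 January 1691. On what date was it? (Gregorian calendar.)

−365 (one year) → Jan 12, 1690 (2155 left).
−365 (one year) → Jan 12, 1689 (1790 left).
−366 (one year; includes Feb 29, 1688) → Jan 12, 1688 (1424 left).
−365 (one year) → Jan 12, 1687 (1059 left).
−365 (one year) → Jan 12, 1686 (694 left).
−365 (one year) → Jan 12, 1685 (329 left).
−12 → Dec 31, 1684 (end of Dec, 31 days; 317 left).
−31 → Nov 30, 1684 (end of Nov, 30 days; 286 left).
−30 → Oct 31, 1684 (end of Oct, 31 days; 256 left).
−31 → Sep 30, 1684 (end of Sep, 30 days; 225 left).
−30 → Aug 31, 1684 (end of Aug, 31 days; 195 left).
−31 → Jul 31, 1684 (end of Jul, 31 days; 164 left).
−31 → Jun 30, 1684 (end of Jun, 30 days; 133 left).
−30 → May 31, 1684 (end of May, 31 days; 103 left).
−31 → Apr 30, 1684 (end of Apr, 30 days; 72 left).
−30 → Mar 31, 1684 (end of Mar, 31 days; 42 left).
−31 → Feb 29, 1684 (end of Feb, 29 days; 11 left).
−11 → Feb 18, 1684.

February 18, 1684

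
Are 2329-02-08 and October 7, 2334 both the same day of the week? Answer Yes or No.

No

From Feb 8, 2329 to Oct 7, 2334 is 2067 days.
2067 mod 7 = 2, so they are different weekdays.
(Feb 8, 2329 is a Friday; Oct 7, 2334 is a Sunday.)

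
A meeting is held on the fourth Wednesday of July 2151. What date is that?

July 28, 2151

July 1, 2151 is a Thursday.
The first Wednesday is therefore July 7 (6 days later).
The fourth Wednesday is 7 + 3×7 = July 28.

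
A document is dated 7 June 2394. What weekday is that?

Tuesday

Doomsday rule: the anchor day for the 2300s is Wednesday. For year 94: 94÷12 = 7 r 10, and 10÷4 = 2, so 7+10+2 = 19.
Wednesday + 19 ≡ Monday — that's 2394's doomsday.
In June the doomsday date is Jun 6.
Jun 7 is 1 day after Jun 6; 1 mod 7 = 1, so Monday + 1 = Tuesday.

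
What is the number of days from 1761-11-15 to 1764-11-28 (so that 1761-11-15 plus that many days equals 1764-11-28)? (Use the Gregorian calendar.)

1109

Nov 15, 1761 → Nov 15, 1762: 365 days.
Nov 15, 1762 → Nov 15, 1763: 365 days.
Nov 15, 1763 → Dec 15, 1763: 30 days (November has 30).
Dec 15, 1763 → Jan 15, 1764: 31 days (December has 31).
Jan 15, 1764 → Feb 15, 1764: 31 days (January has 31).
Feb 15, 1764 → Mar 15, 1764: 29 days (February has 29).
Mar 15, 1764 → Apr 15, 1764: 31 days (March has 31).
Apr 15, 1764 → May 15, 1764: 30 days (April has 30).
May 15, 1764 → Jun 15, 1764: 31 days (May has 31).
Jun 15, 1764 → Jul 15, 1764: 30 days (June has 30).
Jul 15, 1764 → Aug 15, 1764: 31 days (July has 31).
Aug 15, 1764 → Sep 15, 1764: 31 days (August has 31).
Sep 15, 1764 → Oct 15, 1764: 30 days (September has 30).
Oct 15, 1764 → Nov 15, 1764: 31 days (October has 31).
Nov 15, 1764 → Nov 28, 1764: 13 days.
Total: 1109 days.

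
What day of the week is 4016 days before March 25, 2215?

Monday

Mar 25, 2215 is a Saturday.
4016 mod 7 = 5, so 4016 days before a Saturday is Saturday − 5 = Monday.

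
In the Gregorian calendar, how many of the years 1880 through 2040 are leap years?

Multiples of 4 in [1880,2040]: 41.
Of those, multiples of 100: 2 (not leap unless ÷400).
Multiples of 400: 1.
Leap years = 41 − 2 + 1 = 40.

40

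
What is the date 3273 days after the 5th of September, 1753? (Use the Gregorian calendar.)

+365 (one year) → Sep 5, 1754 (2908 left).
+365 (one year) → Sep 5, 1755 (2543 left).
+366 (one year; includes Feb 29, 1756) → Sep 5, 1756 (2177 left).
+365 (one year) → Sep 5, 1757 (1812 left).
+365 (one year) → Sep 5, 1758 (1447 left).
+365 (one year) → Sep 5, 1759 (1082 left).
+366 (one year; includes Feb 29, 1760) → Sep 5, 1760 (716 left).
+365 (one year) → Sep 5, 1761 (351 left).
Sep has 30 days: +26 → Oct 1, 1761 (325 left).
Oct has 31 days: +31 → Nov 1, 1761 (294 left).
Nov has 30 days: +30 → Dec 1, 1761 (264 left).
Dec has 31 days: +31 → Jan 1, 1762 (233 left).
Jan has 31 days: +31 → Feb 1, 1762 (202 left).
Feb has 28 days: +28 → Mar 1, 1762 (174 left).
Mar has 31 days: +31 → Apr 1, 1762 (143 left).
Apr has 30 days: +30 → May 1, 1762 (113 left).
May has 31 days: +31 → Jun 1, 1762 (82 left).
Jun has 30 days: +30 → Jul 1, 1762 (52 left).
Jul has 31 days: +31 → Aug 1, 1762 (21 left).
+21 → Aug 22, 1762.

August 22, 1762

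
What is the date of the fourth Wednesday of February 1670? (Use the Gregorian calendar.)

February 26, 1670

February 1, 1670 is a Saturday.
The first Wednesday is therefore February 5 (4 days later).
The fourth Wednesday is 5 + 3×7 = February 26.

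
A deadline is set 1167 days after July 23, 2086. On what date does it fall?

+365 (one year) → Jul 23, 2087 (802 left).
+366 (one year; includes Feb 29, 2088) → Jul 23, 2088 (436 left).
+365 (one year) → Jul 23, 2089 (71 left).
Jul has 31 days: +9 → Aug 1, 2089 (62 left).
Aug has 31 days: +31 → Sep 1, 2089 (31 left).
Sep has 30 days: +30 → Oct 1, 2089 (1 left).
+1 → Oct 2, 2089.

October 2, 2089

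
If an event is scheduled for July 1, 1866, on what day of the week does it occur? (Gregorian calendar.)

Sunday

Doomsday rule: the anchor day for the 1800s is Friday. For year 66: 66÷12 = 5 r 6, and 6÷4 = 1, so 5+6+1 = 12.
Friday + 12 ≡ Wednesday — that's 1866's doomsday.
In July the doomsday date is Jul 11.
Jul 1 is 10 days before Jul 11; 10 mod 7 = 3, so Wednesday − 3 = Sunday.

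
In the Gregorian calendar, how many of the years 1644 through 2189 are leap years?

133

Multiples of 4 in [1644,2189]: 137.
Of those, multiples of 100: 5 (not leap unless ÷400).
Multiples of 400: 1.
Leap years = 137 − 5 + 1 = 133.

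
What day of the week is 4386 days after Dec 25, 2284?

Monday

First find the weekday of Dec 25, 2284. Doomsday rule: the anchor day for the 2200s is Friday. For year 84: 84÷12 = 7 r 0, and 0÷4 = 0, so 7+0+0 = 7.
Friday + 7 ≡ Friday — that's 2284's doomsday.
In December the doomsday date is Dec 12.
Dec 25 is 13 days after Dec 12; 13 mod 7 = 6, so Friday + 6 = Thursday.
4386 mod 7 = 4, so 4386 days after a Thursday is Thursday + 4 = Monday.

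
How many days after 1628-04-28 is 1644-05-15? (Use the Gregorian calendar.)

5861

Apr 28, 1628 → Apr 28, 1629: 365 days.
Apr 28, 1629 → Apr 28, 1630: 365 days.
Apr 28, 1630 → Apr 28, 1631: 365 days.
Apr 28, 1631 → Apr 28, 1632: 366 days (Feb 29, 1632 is in that span).
Apr 28, 1632 → Apr 28, 1633: 365 days.
Apr 28, 1633 → Apr 28, 1634: 365 days.
Apr 28, 1634 → Apr 28, 1635: 365 days.
Apr 28, 1635 → Apr 28, 1636: 366 days (Feb 29, 1636 is in that span).
Apr 28, 1636 → Apr 28, 1637: 365 days.
Apr 28, 1637 → Apr 28, 1638: 365 days.
Apr 28, 1638 → Apr 28, 1639: 365 days.
Apr 28, 1639 → Apr 28, 1640: 366 days (Feb 29, 1640 is in that span).
Apr 28, 1640 → Apr 28, 1641: 365 days.
Apr 28, 1641 → Apr 28, 1642: 365 days.
Apr 28, 1642 → Apr 28, 1643: 365 days.
Apr 28, 1643 → May 28, 1643: 30 days (April has 30).
May 28, 1643 → Jun 28, 1643: 31 days (May has 31).
Jun 28, 1643 → Jul 28, 1643: 30 days (June has 30).
Jul 28, 1643 → Aug 28, 1643: 31 days (July has 31).
Aug 28, 1643 → Sep 28, 1643: 31 days (August has 31).
Sep 28, 1643 → Oct 28, 1643: 30 days (September has 30).
Oct 28, 1643 → Nov 28, 1643: 31 days (October has 31).
Nov 28, 1643 → Dec 28, 1643: 30 days (November has 30).
Dec 28, 1643 → Jan 28, 1644: 31 days (December has 31).
Jan 28, 1644 → Feb 28, 1644: 31 days (January has 31).
Feb 28, 1644 → Mar 28, 1644: 29 days (February has 29).
Mar 28, 1644 → Apr 28, 1644: 31 days (March has 31).
Apr 28, 1644 → May 15, 1644: 17 days.
Total: 5861 days.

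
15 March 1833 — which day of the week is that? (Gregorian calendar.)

Friday

Doomsday rule: the anchor day for the 1800s is Friday. For year 33: 33÷12 = 2 r 9, and 9÷4 = 2, so 2+9+2 = 13.
Friday + 13 ≡ Thursday — that's 1833's doomsday.
In March the doomsday date is Mar 14.
Mar 15 is 1 day after Mar 14; 1 mod 7 = 1, so Thursday + 1 = Friday.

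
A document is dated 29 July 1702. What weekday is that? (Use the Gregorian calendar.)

Doomsday rule: the anchor day for the 1700s is Sunday. For year 02: 2÷12 = 0 r 2, and 2÷4 = 0, so 0+2+0 = 2.
Sunday + 2 ≡ Tuesday — that's 1702's doomsday.
In July the doomsday date is Jul 11.
Jul 29 is 18 days after Jul 11; 18 mod 7 = 4, so Tuesday + 4 = Saturday.

Saturday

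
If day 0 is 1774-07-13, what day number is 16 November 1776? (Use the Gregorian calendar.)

Jul 13, 1774 → Jul 13, 1775: 365 days.
Jul 13, 1775 → Jul 13, 1776: 366 days (Feb 29, 1776 is in that span).
Jul 13, 1776 → Aug 13, 1776: 31 days (July has 31).
Aug 13, 1776 → Sep 13, 1776: 31 days (August has 31).
Sep 13, 1776 → Oct 13, 1776: 30 days (September has 30).
Oct 13, 1776 → Nov 13, 1776: 31 days (October has 31).
Nov 13, 1776 → Nov 16, 1776: 3 days.
Total: 857 days.

857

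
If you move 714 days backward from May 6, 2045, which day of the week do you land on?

May 6, 2045 is a Saturday.
714 mod 7 = 0, so 714 days before a Saturday is Saturday − 0 = Saturday.

Saturday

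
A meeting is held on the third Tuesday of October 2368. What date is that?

October 1, 2368 is a Tuesday.
The first Tuesday is therefore October 1 (same day).
The third Tuesday is 1 + 2×7 = October 15.

October 15, 2368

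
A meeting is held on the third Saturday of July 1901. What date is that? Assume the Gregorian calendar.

July 20, 1901

July 1, 1901 is a Monday.
The first Saturday is therefore July 6 (5 days later).
The third Saturday is 6 + 2×7 = July 20.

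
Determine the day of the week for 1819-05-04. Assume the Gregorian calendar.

Doomsday rule: the anchor day for the 1800s is Friday. For year 19: 19÷12 = 1 r 7, and 7÷4 = 1, so 1+7+1 = 9.
Friday + 9 ≡ Sunday — that's 1819's doomsday.
In May the doomsday date is May 9.
May 4 is 5 days before May 9; 5 mod 7 = 5, so Sunday − 5 = Tuesday.

Tuesday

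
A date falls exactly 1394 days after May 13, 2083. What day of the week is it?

May 13, 2083 is a Thursday.
1394 mod 7 = 1, so 1394 days after a Thursday is Thursday + 1 = Friday.

Friday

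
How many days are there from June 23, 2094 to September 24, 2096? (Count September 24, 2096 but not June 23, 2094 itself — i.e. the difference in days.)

824

Jun 23, 2094 → Jun 23, 2095: 365 days.
Jun 23, 2095 → Jun 23, 2096: 366 days (Feb 29, 2096 is in that span).
Jun 23, 2096 → Jul 23, 2096: 30 days (June has 30).
Jul 23, 2096 → Aug 23, 2096: 31 days (July has 31).
Aug 23, 2096 → Sep 23, 2096: 31 days (August has 31).
Sep 23, 2096 → Sep 24, 2096: 1 days.
Total: 824 days.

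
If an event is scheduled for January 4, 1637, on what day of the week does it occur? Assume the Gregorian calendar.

Sunday

Doomsday rule: the anchor day for the 1600s is Tuesday. For year 37: 37÷12 = 3 r 1, and 1÷4 = 0, so 3+1+0 = 4.
Tuesday + 4 ≡ Saturday — that's 1637's doomsday.
In January the doomsday date is Jan 3 (1637 is not a leap year).
Jan 4 is 1 day after Jan 3; 1 mod 7 = 1, so Saturday + 1 = Sunday.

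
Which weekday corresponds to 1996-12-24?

Tuesday

January 1, 1996 is a Monday.
Jan 1, 1996 → Feb 1, 1996: 31 days (January has 31).
Feb 1, 1996 → Mar 1, 1996: 29 days (February has 29).
Mar 1, 1996 → Apr 1, 1996: 31 days (March has 31).
Apr 1, 1996 → May 1, 1996: 30 days (April has 30).
May 1, 1996 → Jun 1, 1996: 31 days (May has 31).
Jun 1, 1996 → Jul 1, 1996: 30 days (June has 30).
Jul 1, 1996 → Aug 1, 1996: 31 days (July has 31).
Aug 1, 1996 → Sep 1, 1996: 31 days (August has 31).
Sep 1, 1996 → Oct 1, 1996: 30 days (September has 30).
Oct 1, 1996 → Nov 1, 1996: 31 days (October has 31).
Nov 1, 1996 → Dec 1, 1996: 30 days (November has 30).
Dec 1, 1996 → Dec 24, 1996: 23 days.
Total: 358 days.
358 mod 7 = 1, so Monday + 1 = Tuesday.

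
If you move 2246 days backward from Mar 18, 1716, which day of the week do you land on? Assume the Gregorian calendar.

First find the weekday of Mar 18, 1716. Doomsday rule: the anchor day for the 1700s is Sunday. For year 16: 16÷12 = 1 r 4, and 4÷4 = 1, so 1+4+1 = 6.
Sunday + 6 ≡ Saturday — that's 1716's doomsday.
In March the doomsday date is Mar 14.
Mar 18 is 4 days after Mar 14; 4 mod 7 = 4, so Saturday + 4 = Wednesday.
2246 mod 7 = 6, so 2246 days before a Wednesday is Wednesday − 6 = Thursday.

Thursday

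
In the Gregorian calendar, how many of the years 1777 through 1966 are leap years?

45

Multiples of 4 in [1777,1966]: 47.
Of those, multiples of 100: 2 (not leap unless ÷400).
Multiples of 400: 0.
Leap years = 47 − 2 + 0 = 45.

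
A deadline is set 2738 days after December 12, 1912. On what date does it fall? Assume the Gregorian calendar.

June 11, 1920

+365 (one year) → Dec 12, 1913 (2373 left).
+365 (one year) → Dec 12, 1914 (2008 left).
+365 (one year) → Dec 12, 1915 (1643 left).
+366 (one year; includes Feb 29, 1916) → Dec 12, 1916 (1277 left).
+365 (one year) → Dec 12, 1917 (912 left).
+365 (one year) → Dec 12, 1918 (547 left).
+365 (one year) → Dec 12, 1919 (182 left).
Dec has 31 days: +20 → Jan 1, 1920 (162 left).
Jan has 31 days: +31 → Feb 1, 1920 (131 left).
Feb has 29 days: +29 → Mar 1, 1920 (102 left).
Mar has 31 days: +31 → Apr 1, 1920 (71 left).
Apr has 30 days: +30 → May 1, 1920 (41 left).
May has 31 days: +31 → Jun 1, 1920 (10 left).
+10 → Jun 11, 1920.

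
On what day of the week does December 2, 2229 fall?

Doomsday rule: the anchor day for the 2200s is Friday. For year 29: 29÷12 = 2 r 5, and 5÷4 = 1, so 2+5+1 = 8.
Friday + 8 ≡ Saturday — that's 2229's doomsday.
In December the doomsday date is Dec 12.
Dec 2 is 10 days before Dec 12; 10 mod 7 = 3, so Saturday − 3 = Wednesday.

Wednesday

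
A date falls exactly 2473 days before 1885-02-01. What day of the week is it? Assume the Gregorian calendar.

First find the weekday of Feb 1, 1885. Doomsday rule: the anchor day for the 1800s is Friday. For year 85: 85÷12 = 7 r 1, and 1÷4 = 0, so 7+1+0 = 8.
Friday + 8 ≡ Saturday — that's 1885's doomsday.
In February the doomsday date is Feb 28 (1885 is not a leap year).
Feb 1 is 27 days before Feb 28; 27 mod 7 = 6, so Saturday − 6 = Sunday.
2473 mod 7 = 2, so 2473 days before a Sunday is Sunday − 2 = Friday.

Friday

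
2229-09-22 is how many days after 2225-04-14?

1622

Apr 14, 2225 → Apr 14, 2226: 365 days.
Apr 14, 2226 → Apr 14, 2227: 365 days.
Apr 14, 2227 → Apr 14, 2228: 366 days (Feb 29, 2228 is in that span).
Apr 14, 2228 → Apr 14, 2229: 365 days.
Apr 14, 2229 → May 14, 2229: 30 days (April has 30).
May 14, 2229 → Jun 14, 2229: 31 days (May has 31).
Jun 14, 2229 → Jul 14, 2229: 30 days (June has 30).
Jul 14, 2229 → Aug 14, 2229: 31 days (July has 31).
Aug 14, 2229 → Sep 14, 2229: 31 days (August has 31).
Sep 14, 2229 → Sep 22, 2229: 8 days.
Total: 1622 days.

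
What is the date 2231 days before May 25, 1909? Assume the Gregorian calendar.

April 16, 1903

−365 (one year) → May 25, 1908 (1866 left).
−366 (one year; includes Feb 29, 1908) → May 25, 1907 (1500 left).
−365 (one year) → May 25, 1906 (1135 left).
−365 (one year) → May 25, 1905 (770 left).
−365 (one year) → May 25, 1904 (405 left).
−366 (one year; includes Feb 29, 1904) → May 25, 1903 (39 left).
−25 → Apr 30, 1903 (end of Apr, 30 days; 14 left).
−14 → Apr 16, 1903.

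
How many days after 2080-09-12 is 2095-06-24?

5398

Sep 12, 2080 → Sep 12, 2081: 365 days.
Sep 12, 2081 → Sep 12, 2082: 365 days.
Sep 12, 2082 → Sep 12, 2083: 365 days.
Sep 12, 2083 → Sep 12, 2084: 366 days (Feb 29, 2084 is in that span).
Sep 12, 2084 → Sep 12, 2085: 365 days.
Sep 12, 2085 → Sep 12, 2086: 365 days.
Sep 12, 2086 → Sep 12, 2087: 365 days.
Sep 12, 2087 → Sep 12, 2088: 366 days (Feb 29, 2088 is in that span).
Sep 12, 2088 → Sep 12, 2089: 365 days.
Sep 12, 2089 → Sep 12, 2090: 365 days.
Sep 12, 2090 → Sep 12, 2091: 365 days.
Sep 12, 2091 → Sep 12, 2092: 366 days (Feb 29, 2092 is in that span).
Sep 12, 2092 → Sep 12, 2093: 365 days.
Sep 12, 2093 → Sep 12, 2094: 365 days.
Sep 12, 2094 → Oct 12, 2094: 30 days (September has 30).
Oct 12, 2094 → Nov 12, 2094: 31 days (October has 31).
Nov 12, 2094 → Dec 12, 2094: 30 days (November has 30).
Dec 12, 2094 → Jan 12, 2095: 31 days (December has 31).
Jan 12, 2095 → Feb 12, 2095: 31 days (January has 31).
Feb 12, 2095 → Mar 12, 2095: 28 days (February has 28).
Mar 12, 2095 → Apr 12, 2095: 31 days (March has 31).
Apr 12, 2095 → May 12, 2095: 30 days (April has 30).
May 12, 2095 → Jun 12, 2095: 31 days (May has 31).
Jun 12, 2095 → Jun 24, 2095: 12 days.
Total: 5398 days.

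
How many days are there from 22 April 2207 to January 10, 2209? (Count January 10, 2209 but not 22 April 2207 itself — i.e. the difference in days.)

Apr 22, 2207 → Apr 22, 2208: 366 days (Feb 29, 2208 is in that span).
Apr 22, 2208 → May 22, 2208: 30 days (April has 30).
May 22, 2208 → Jun 22, 2208: 31 days (May has 31).
Jun 22, 2208 → Jul 22, 2208: 30 days (June has 30).
Jul 22, 2208 → Aug 22, 2208: 31 days (July has 31).
Aug 22, 2208 → Sep 22, 2208: 31 days (August has 31).
Sep 22, 2208 → Oct 22, 2208: 30 days (September has 30).
Oct 22, 2208 → Nov 22, 2208: 31 days (October has 31).
Nov 22, 2208 → Dec 22, 2208: 30 days (November has 30).
Dec 22, 2208 → Jan 10, 2209: 19 days.
Total: 629 days.

629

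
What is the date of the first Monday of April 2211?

April 1, 2211 is a Monday.
The first Monday is therefore April 1 (same day).

April 1, 2211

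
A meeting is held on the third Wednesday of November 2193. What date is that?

November 20, 2193

November 1, 2193 is a Friday.
The first Wednesday is therefore November 6 (5 days later).
The third Wednesday is 6 + 2×7 = November 20.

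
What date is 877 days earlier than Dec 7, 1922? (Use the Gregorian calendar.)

July 13, 1920

−365 (one year) → Dec 7, 1921 (512 left).
−365 (one year) → Dec 7, 1920 (147 left).
−7 → Nov 30, 1920 (end of Nov, 30 days; 140 left).
−30 → Oct 31, 1920 (end of Oct, 31 days; 110 left).
−31 → Sep 30, 1920 (end of Sep, 30 days; 79 left).
−30 → Aug 31, 1920 (end of Aug, 31 days; 49 left).
−31 → Jul 31, 1920 (end of Jul, 31 days; 18 left).
−18 → Jul 13, 1920.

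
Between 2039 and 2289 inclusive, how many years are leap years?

61

Multiples of 4 in [2039,2289]: 63.
Of those, multiples of 100: 2 (not leap unless ÷400).
Multiples of 400: 0.
Leap years = 63 − 2 + 0 = 61.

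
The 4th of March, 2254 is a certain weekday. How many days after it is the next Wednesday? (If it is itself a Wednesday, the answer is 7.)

Mar 4, 2254 is a Saturday.
From Saturday to the next Wednesday is 4 days.

4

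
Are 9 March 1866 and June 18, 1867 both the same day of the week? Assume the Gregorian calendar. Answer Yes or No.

No

From Mar 9, 1866 to Jun 18, 1867 is 466 days.
466 mod 7 = 4, so they are different weekdays.
(Mar 9, 1866 is a Friday; Jun 18, 1867 is a Tuesday.)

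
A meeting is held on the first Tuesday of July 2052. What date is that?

July 2, 2052

July 1, 2052 is a Monday.
The first Tuesday is therefore July 2 (1 days later).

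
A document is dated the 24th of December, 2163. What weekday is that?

Doomsday rule: the anchor day for the 2100s is Sunday. For year 63: 63÷12 = 5 r 3, and 3÷4 = 0, so 5+3+0 = 8.
Sunday + 8 ≡ Monday — that's 2163's doomsday.
In December the doomsday date is Dec 12.
Dec 24 is 12 days after Dec 12; 12 mod 7 = 5, so Monday + 5 = Saturday.

Saturday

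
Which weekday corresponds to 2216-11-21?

Thursday

Doomsday rule: the anchor day for the 2200s is Friday. For year 16: 16÷12 = 1 r 4, and 4÷4 = 1, so 1+4+1 = 6.
Friday + 6 ≡ Thursday — that's 2216's doomsday.
In November the doomsday date is Nov 7.
Nov 21 is 14 days after Nov 7; 14 mod 7 = 0, so Thursday + 0 = Thursday.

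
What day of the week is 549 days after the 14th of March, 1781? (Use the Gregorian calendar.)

Mar 14, 1781 is a Wednesday.
549 mod 7 = 3, so 549 days after a Wednesday is Wednesday + 3 = Saturday.

Saturday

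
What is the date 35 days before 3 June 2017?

−3 → May 31, 2017 (end of May, 31 days; 32 left).
−31 → Apr 30, 2017 (end of Apr, 30 days; 1 left).
−1 → Apr 29, 2017.

April 29, 2017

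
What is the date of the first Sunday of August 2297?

August 1, 2297 is a Sunday.
The first Sunday is therefore August 1 (same day).

August 1, 2297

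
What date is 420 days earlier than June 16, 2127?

−365 (one year) → Jun 16, 2126 (55 left).
−16 → May 31, 2126 (end of May, 31 days; 39 left).
−31 → Apr 30, 2126 (end of Apr, 30 days; 8 left).
−8 → Apr 22, 2126.

April 22, 2126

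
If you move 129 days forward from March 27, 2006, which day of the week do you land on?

First find the weekday of Mar 27, 2006. Doomsday rule: the anchor day for the 2000s is Tuesday. For year 06: 6÷12 = 0 r 6, and 6÷4 = 1, so 0+6+1 = 7.
Tuesday + 7 ≡ Tuesday — that's 2006's doomsday.
In March the doomsday date is Mar 14.
Mar 27 is 13 days after Mar 14; 13 mod 7 = 6, so Tuesday + 6 = Monday.
129 mod 7 = 3, so 129 days after a Monday is Monday + 3 = Thursday.

Thursday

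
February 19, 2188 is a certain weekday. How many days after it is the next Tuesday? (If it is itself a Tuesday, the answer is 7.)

7

Feb 19, 2188 is a Tuesday.
From Tuesday to the next Tuesday is 7 days.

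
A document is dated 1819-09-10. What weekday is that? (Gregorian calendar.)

Doomsday rule: the anchor day for the 1800s is Friday. For year 19: 19÷12 = 1 r 7, and 7÷4 = 1, so 1+7+1 = 9.
Friday + 9 ≡ Sunday — that's 1819's doomsday.
In September the doomsday date is Sep 5.
Sep 10 is 5 days after Sep 5; 5 mod 7 = 5, so Sunday + 5 = Friday.

Friday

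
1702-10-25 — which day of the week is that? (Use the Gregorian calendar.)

Doomsday rule: the anchor day for the 1700s is Sunday. For year 02: 2÷12 = 0 r 2, and 2÷4 = 0, so 0+2+0 = 2.
Sunday + 2 ≡ Tuesday — that's 1702's doomsday.
In October the doomsday date is Oct 10.
Oct 25 is 15 days after Oct 10; 15 mod 7 = 1, so Tuesday + 1 = Wednesday.

Wednesday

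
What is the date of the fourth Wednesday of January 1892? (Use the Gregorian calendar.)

January 1, 1892 is a Friday.
The first Wednesday is therefore January 6 (5 days later).
The fourth Wednesday is 6 + 3×7 = January 27.

January 27, 1892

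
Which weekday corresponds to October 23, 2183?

Doomsday rule: the anchor day for the 2100s is Sunday. For year 83: 83÷12 = 6 r 11, and 11÷4 = 2, so 6+11+2 = 19.
Sunday + 19 ≡ Friday — that's 2183's doomsday.
In October the doomsday date is Oct 10.
Oct 23 is 13 days after Oct 10; 13 mod 7 = 6, so Friday + 6 = Thursday.

Thursday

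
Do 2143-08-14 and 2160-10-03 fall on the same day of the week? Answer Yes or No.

From Aug 14, 2143 to Oct 3, 2160 is 6260 days.
6260 mod 7 = 2, so they are different weekdays.
(Aug 14, 2143 is a Wednesday; Oct 3, 2160 is a Friday.)

No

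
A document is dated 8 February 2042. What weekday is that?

Saturday

Doomsday rule: the anchor day for the 2000s is Tuesday. For year 42: 42÷12 = 3 r 6, and 6÷4 = 1, so 3+6+1 = 10.
Tuesday + 10 ≡ Friday — that's 2042's doomsday.
In February the doomsday date is Feb 28 (2042 is not a leap year).
Feb 8 is 20 days before Feb 28; 20 mod 7 = 6, so Friday − 6 = Saturday.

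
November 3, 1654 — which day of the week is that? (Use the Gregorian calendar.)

Doomsday rule: the anchor day for the 1600s is Tuesday. For year 54: 54÷12 = 4 r 6, and 6÷4 = 1, so 4+6+1 = 11.
Tuesday + 11 ≡ Saturday — that's 1654's doomsday.
In November the doomsday date is Nov 7.
Nov 3 is 4 days before Nov 7; 4 mod 7 = 4, so Saturday − 4 = Tuesday.

Tuesday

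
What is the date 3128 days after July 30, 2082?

February 21, 2091

+365 (one year) → Jul 30, 2083 (2763 left).
+366 (one year; includes Feb 29, 2084) → Jul 30, 2084 (2397 left).
+365 (one year) → Jul 30, 2085 (2032 left).
+365 (one year) → Jul 30, 2086 (1667 left).
+365 (one year) → Jul 30, 2087 (1302 left).
+366 (one year; includes Feb 29, 2088) → Jul 30, 2088 (936 left).
+365 (one year) → Jul 30, 2089 (571 left).
+365 (one year) → Jul 30, 2090 (206 left).
Jul has 31 days: +2 → Aug 1, 2090 (204 left).
Aug has 31 days: +31 → Sep 1, 2090 (173 left).
Sep has 30 days: +30 → Oct 1, 2090 (143 left).
Oct has 31 days: +31 → Nov 1, 2090 (112 left).
Nov has 30 days: +30 → Dec 1, 2090 (82 left).
Dec has 31 days: +31 → Jan 1, 2091 (51 left).
Jan has 31 days: +31 → Feb 1, 2091 (20 left).
+20 → Feb 21, 2091.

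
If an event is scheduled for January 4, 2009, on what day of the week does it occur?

Doomsday rule: the anchor day for the 2000s is Tuesday. For year 09: 9÷12 = 0 r 9, and 9÷4 = 2, so 0+9+2 = 11.
Tuesday + 11 ≡ Saturday — that's 2009's doomsday.
In January the doomsday date is Jan 3 (2009 is not a leap year).
Jan 4 is 1 day after Jan 3; 1 mod 7 = 1, so Saturday + 1 = Sunday.

Sunday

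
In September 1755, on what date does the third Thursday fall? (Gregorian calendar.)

September 18, 1755

September 1, 1755 is a Monday.
The first Thursday is therefore September 4 (3 days later).
The third Thursday is 4 + 2×7 = September 18.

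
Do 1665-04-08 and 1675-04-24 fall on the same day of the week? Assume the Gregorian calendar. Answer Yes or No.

Yes

From Apr 8, 1665 to Apr 24, 1675 is 3668 days.
3668 mod 7 = 0, so they are the same weekday.
(Apr 8, 1665 is a Wednesday; Apr 24, 1675 is a Wednesday.)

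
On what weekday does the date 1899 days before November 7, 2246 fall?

Nov 7, 2246 is a Saturday.
1899 mod 7 = 2, so 1899 days before a Saturday is Saturday − 2 = Thursday.

Thursday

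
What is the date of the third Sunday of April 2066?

April 1, 2066 is a Thursday.
The first Sunday is therefore April 4 (3 days later).
The third Sunday is 4 + 2×7 = April 18.

April 18, 2066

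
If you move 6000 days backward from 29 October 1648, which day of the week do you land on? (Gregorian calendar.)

Oct 29, 1648 is a Thursday.
6000 mod 7 = 1, so 6000 days before a Thursday is Thursday − 1 = Wednesday.

Wednesday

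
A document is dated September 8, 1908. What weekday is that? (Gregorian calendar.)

January 1, 1908 is a Wednesday.
Jan 1, 1908 → Feb 1, 1908: 31 days (January has 31).
Feb 1, 1908 → Mar 1, 1908: 29 days (February has 29).
Mar 1, 1908 → Apr 1, 1908: 31 days (March has 31).
Apr 1, 1908 → May 1, 1908: 30 days (April has 30).
May 1, 1908 → Jun 1, 1908: 31 days (May has 31).
Jun 1, 1908 → Jul 1, 1908: 30 days (June has 30).
Jul 1, 1908 → Aug 1, 1908: 31 days (July has 31).
Aug 1, 1908 → Sep 1, 1908: 31 days (August has 31).
Sep 1, 1908 → Sep 8, 1908: 7 days.
Total: 251 days.
251 mod 7 = 6, so Wednesday + 6 = Tuesday.

Tuesday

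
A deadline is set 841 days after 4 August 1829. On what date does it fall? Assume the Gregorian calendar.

+365 (one year) → Aug 4, 1830 (476 left).
+365 (one year) → Aug 4, 1831 (111 left).
Aug has 31 days: +28 → Sep 1, 1831 (83 left).
Sep has 30 days: +30 → Oct 1, 1831 (53 left).
Oct has 31 days: +31 → Nov 1, 1831 (22 left).
+22 → Nov 23, 1831.

November 23, 1831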